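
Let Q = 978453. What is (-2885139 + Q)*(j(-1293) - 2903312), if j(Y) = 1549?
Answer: 5532750887418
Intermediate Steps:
(-2885139 + Q)*(j(-1293) - 2903312) = (-2885139 + 978453)*(1549 - 2903312) = -1906686*(-2901763) = 5532750887418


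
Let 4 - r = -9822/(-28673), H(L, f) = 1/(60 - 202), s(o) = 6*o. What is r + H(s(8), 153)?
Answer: 14862867/4071566 ≈ 3.6504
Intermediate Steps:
H(L, f) = -1/142 (H(L, f) = 1/(-142) = -1/142)
r = 104870/28673 (r = 4 - (-9822)/(-28673) = 4 - (-9822)*(-1)/28673 = 4 - 1*9822/28673 = 4 - 9822/28673 = 104870/28673 ≈ 3.6574)
r + H(s(8), 153) = 104870/28673 - 1/142 = 14862867/4071566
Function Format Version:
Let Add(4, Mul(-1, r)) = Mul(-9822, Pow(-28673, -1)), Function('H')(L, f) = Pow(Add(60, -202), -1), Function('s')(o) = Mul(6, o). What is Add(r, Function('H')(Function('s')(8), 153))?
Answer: Rational(14862867, 4071566) ≈ 3.6504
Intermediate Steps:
Function('H')(L, f) = Rational(-1, 142) (Function('H')(L, f) = Pow(-142, -1) = Rational(-1, 142))
r = Rational(104870, 28673) (r = Add(4, Mul(-1, Mul(-9822, Pow(-28673, -1)))) = Add(4, Mul(-1, Mul(-9822, Rational(-1, 28673)))) = Add(4, Mul(-1, Rational(9822, 28673))) = Add(4, Rational(-9822, 28673)) = Rational(104870, 28673) ≈ 3.6574)
Add(r, Function('H')(Function('s')(8), 153)) = Add(Rational(104870, 28673), Rational(-1, 142)) = Rational(14862867, 4071566)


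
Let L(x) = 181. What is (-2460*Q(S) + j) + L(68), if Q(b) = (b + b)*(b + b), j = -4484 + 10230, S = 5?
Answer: -240073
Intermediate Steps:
j = 5746
Q(b) = 4*b² (Q(b) = (2*b)*(2*b) = 4*b²)
(-2460*Q(S) + j) + L(68) = (-9840*5² + 5746) + 181 = (-9840*25 + 5746) + 181 = (-2460*100 + 5746) + 181 = (-246000 + 5746) + 181 = -240254 + 181 = -240073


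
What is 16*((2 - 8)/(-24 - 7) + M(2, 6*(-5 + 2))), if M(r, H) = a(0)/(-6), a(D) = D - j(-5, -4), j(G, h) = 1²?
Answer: 536/93 ≈ 5.7634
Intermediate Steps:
j(G, h) = 1
a(D) = -1 + D (a(D) = D - 1*1 = D - 1 = -1 + D)
M(r, H) = ⅙ (M(r, H) = (-1 + 0)/(-6) = -1*(-⅙) = ⅙)
16*((2 - 8)/(-24 - 7) + M(2, 6*(-5 + 2))) = 16*((2 - 8)/(-24 - 7) + ⅙) = 16*(-6/(-31) + ⅙) = 16*(-6*(-1/31) + ⅙) = 16*(6/31 + ⅙) = 16*(67/186) = 536/93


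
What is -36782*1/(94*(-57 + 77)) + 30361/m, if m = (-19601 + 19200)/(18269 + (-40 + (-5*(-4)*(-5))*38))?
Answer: -411801511651/376940 ≈ -1.0925e+6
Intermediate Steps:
m = -401/14429 (m = -401/(18269 + (-40 + (20*(-5))*38)) = -401/(18269 + (-40 - 100*38)) = -401/(18269 + (-40 - 3800)) = -401/(18269 - 3840) = -401/14429 ≈ -0.027791)
-36782*1/(94*(-57 + 77)) + 30361/m = -36782*1/(94*(-57 + 77)) + 30361/(-401/14429) = -36782/(20*(-94*(-1))) + 30361*(-14429/401) = -36782/(20*94) - 438078869/401 = -36782/1880 - 438078869/401 = -36782*1/1880 - 438078869/401 = -18391/940 - 438078869/401 = -411801511651/376940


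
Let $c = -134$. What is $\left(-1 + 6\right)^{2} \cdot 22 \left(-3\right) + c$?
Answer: $-1784$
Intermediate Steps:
$\left(-1 + 6\right)^{2} \cdot 22 \left(-3\right) + c = \left(-1 + 6\right)^{2} \cdot 22 \left(-3\right) - 134 = 5^{2} \left(-66\right) - 134 = 25 \left(-66\right) - 134 = -1650 - 134 = -1784$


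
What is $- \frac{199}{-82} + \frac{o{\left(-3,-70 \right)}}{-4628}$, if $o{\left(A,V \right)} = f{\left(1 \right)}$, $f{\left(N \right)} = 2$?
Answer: $\frac{115101}{47437} \approx 2.4264$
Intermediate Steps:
$o{\left(A,V \right)} = 2$
$- \frac{199}{-82} + \frac{o{\left(-3,-70 \right)}}{-4628} = - \frac{199}{-82} + \frac{2}{-4628} = \left(-199\right) \left(- \frac{1}{82}\right) + 2 \left(- \frac{1}{4628}\right) = \frac{199}{82} - \frac{1}{2314} = \frac{115101}{47437}$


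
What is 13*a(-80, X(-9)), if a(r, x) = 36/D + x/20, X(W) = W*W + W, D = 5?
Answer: 702/5 ≈ 140.40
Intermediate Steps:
X(W) = W + W² (X(W) = W² + W = W + W²)
a(r, x) = 36/5 + x/20
13*a(-80, X(-9)) = 13*(36/5 + (-9*(1 - 9))/20) = 13*(36/5 + (-9*(-8))/20) = 13*(36/5 + (1/20)*72) = 13*(36/5 + 18/5) = 13*(54/5) = 702/5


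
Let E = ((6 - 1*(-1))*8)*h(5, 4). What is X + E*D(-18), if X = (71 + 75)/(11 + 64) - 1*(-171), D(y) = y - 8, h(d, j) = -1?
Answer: 122171/75 ≈ 1628.9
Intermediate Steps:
D(y) = -8 + y
X = 12971/75 (X = 146/75 + 171 = 12971/75 ≈ 172.95)
E = -56 (E = ((6 - 1*(-1))*8)*(-1) = ((6 + 1)*8)*(-1) = (7*8)*(-1) = 56*(-1) = -56)
X + E*D(-18) = 12971/75 - 56*(-8 - 18) = 12971/75 - 56*(-26) = 12971/75 + 1456 = 122171/75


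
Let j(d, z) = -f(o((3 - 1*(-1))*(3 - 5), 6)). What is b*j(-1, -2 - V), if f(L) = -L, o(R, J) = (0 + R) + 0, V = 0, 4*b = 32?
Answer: -64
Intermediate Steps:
b = 8 (b = (¼)*32 = 8)
o(R, J) = R (o(R, J) = R + 0 = R)
j(d, z) = -8 (j(d, z) = -(-1)*(3 - 1*(-1))*(3 - 5) = -(-1)*(3 + 1)*(-2) = -(-1)*4*(-2) = -(-1)*(-8) = -1*8 = -8)
b*j(-1, -2 - V) = 8*(-8) = -64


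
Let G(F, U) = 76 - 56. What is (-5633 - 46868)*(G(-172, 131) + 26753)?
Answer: -1405609273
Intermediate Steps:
G(F, U) = 20
(-5633 - 46868)*(G(-172, 131) + 26753) = (-5633 - 46868)*(20 + 26753) = -52501*26773 = -1405609273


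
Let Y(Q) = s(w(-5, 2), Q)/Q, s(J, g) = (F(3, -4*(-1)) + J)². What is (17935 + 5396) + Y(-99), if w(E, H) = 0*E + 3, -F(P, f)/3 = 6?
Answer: 256616/11 ≈ 23329.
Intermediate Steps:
F(P, f) = -18 (F(P, f) = -3*6 = -18)
w(E, H) = 3 (w(E, H) = 0 + 3 = 3)
s(J, g) = (-18 + J)²
Y(Q) = 225/Q (Y(Q) = (-18 + 3)²/Q = (-15)²/Q = 225/Q)
(17935 + 5396) + Y(-99) = (17935 + 5396) + 225/(-99) = 23331 + 225*(-1/99) = 23331 - 25/11 = 256616/11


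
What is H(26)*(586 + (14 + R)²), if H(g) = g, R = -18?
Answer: 15652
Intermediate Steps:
H(26)*(586 + (14 + R)²) = 26*(586 + (14 - 18)²) = 26*(586 + (-4)²) = 26*(586 + 16) = 26*602 = 15652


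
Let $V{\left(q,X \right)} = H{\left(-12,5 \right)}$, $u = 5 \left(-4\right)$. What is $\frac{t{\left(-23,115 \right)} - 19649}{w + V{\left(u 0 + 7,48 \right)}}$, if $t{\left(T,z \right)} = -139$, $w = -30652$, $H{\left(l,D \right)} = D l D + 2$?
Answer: $\frac{9894}{15475} \approx 0.63935$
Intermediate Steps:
$u = -20$
$H{\left(l,D \right)} = 2 + l D^{2}$ ($H{\left(l,D \right)} = l D^{2} + 2 = 2 + l D^{2}$)
$V{\left(q,X \right)} = -298$ ($V{\left(q,X \right)} = 2 - 12 \cdot 5^{2} = 2 - 300 = -298$)
$\frac{t{\left(-23,115 \right)} - 19649}{w + V{\left(u 0 + 7,48 \right)}} = \frac{-139 - 19649}{-30652 - 298} = - \frac{19788}{-30950} = \left(-19788\right) \left(- \frac{1}{30950}\right) = \frac{9894}{15475}$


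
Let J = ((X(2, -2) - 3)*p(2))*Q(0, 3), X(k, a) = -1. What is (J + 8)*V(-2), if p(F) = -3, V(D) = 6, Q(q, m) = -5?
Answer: -312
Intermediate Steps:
J = -60 (J = ((-1 - 3)*(-3))*(-5) = -4*(-3)*(-5) = 12*(-5) = -60)
(J + 8)*V(-2) = (-60 + 8)*6 = -52*6 = -312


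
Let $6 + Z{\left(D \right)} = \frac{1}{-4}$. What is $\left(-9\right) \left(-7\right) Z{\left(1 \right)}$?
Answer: $- \frac{1575}{4} \approx -393.75$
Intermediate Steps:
$Z{\left(D \right)} = - \frac{25}{4}$ ($Z{\left(D \right)} = -6 + \frac{1}{-4} = -6 - \frac{1}{4} = - \frac{25}{4}$)
$\left(-9\right) \left(-7\right) Z{\left(1 \right)} = \left(-9\right) \left(-7\right) \left(- \frac{25}{4}\right) = 63 \left(- \frac{25}{4}\right) = - \frac{1575}{4}$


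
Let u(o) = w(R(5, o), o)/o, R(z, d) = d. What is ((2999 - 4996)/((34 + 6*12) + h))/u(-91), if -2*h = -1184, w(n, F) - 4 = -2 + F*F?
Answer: 181727/5781534 ≈ 0.031432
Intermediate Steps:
w(n, F) = 2 + F² (w(n, F) = 4 + (-2 + F*F) = 4 + (-2 + F²) = 2 + F²)
h = 592 (h = -½*(-1184) = 592)
u(o) = (2 + o²)/o
((2999 - 4996)/((34 + 6*12) + h))/u(-91) = ((2999 - 4996)/((34 + 6*12) + 592))/(-91 + 2/(-91)) = (-1997/((34 + 72) + 592))/(-91 + 2*(-1/91)) = (-1997/(106 + 592))/(-91 - 2/91) = (-1997/698)/(-8283/91) = -1997*1/698*(-91/8283) = -1997/698*(-91/8283) = 181727/5781534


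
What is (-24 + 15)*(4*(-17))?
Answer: 612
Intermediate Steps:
(-24 + 15)*(4*(-17)) = -9*(-68) = 612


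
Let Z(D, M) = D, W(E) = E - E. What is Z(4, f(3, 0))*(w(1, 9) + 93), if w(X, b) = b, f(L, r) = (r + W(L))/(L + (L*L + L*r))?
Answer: 408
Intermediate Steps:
W(E) = 0
f(L, r) = r/(L + L² + L*r) (f(L, r) = (r + 0)/(L + (L*L + L*r)) = r/(L + (L² + L*r)) = r/(L + L² + L*r))
Z(4, f(3, 0))*(w(1, 9) + 93) = 4*(9 + 93) = 4*102 = 408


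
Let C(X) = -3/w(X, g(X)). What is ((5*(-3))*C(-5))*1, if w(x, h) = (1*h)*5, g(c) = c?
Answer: -9/5 ≈ -1.8000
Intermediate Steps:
w(x, h) = 5*h (w(x, h) = h*5 = 5*h)
C(X) = -3/(5*X) (C(X) = -3*1/(5*X) = -3/(5*X))
((5*(-3))*C(-5))*1 = ((5*(-3))*(-⅗/(-5)))*1 = -(-9)*(-1)/5*1 = -15*3/25*1 = -9/5*1 = -9/5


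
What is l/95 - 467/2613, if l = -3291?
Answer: -8643748/248235 ≈ -34.821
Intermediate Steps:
l/95 - 467/2613 = -3291/95 - 467/2613 = -8643748/248235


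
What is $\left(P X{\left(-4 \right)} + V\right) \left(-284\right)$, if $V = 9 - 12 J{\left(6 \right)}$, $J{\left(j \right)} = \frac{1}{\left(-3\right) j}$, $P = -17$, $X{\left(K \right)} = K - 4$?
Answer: $- \frac{124108}{3} \approx -41369.0$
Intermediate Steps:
$X{\left(K \right)} = -4 + K$
$J{\left(j \right)} = - \frac{1}{3 j}$
$V = \frac{29}{3}$ ($V = 9 - 12 \left(- \frac{1}{3 \cdot 6}\right) = 9 - 12 \left(\left(- \frac{1}{3}\right) \frac{1}{6}\right) = 9 - - \frac{2}{3} = 9 + \frac{2}{3} = \frac{29}{3} \approx 9.6667$)
$\left(P X{\left(-4 \right)} + V\right) \left(-284\right) = \left(- 17 \left(-4 - 4\right) + \frac{29}{3}\right) \left(-284\right) = \left(\left(-17\right) \left(-8\right) + \frac{29}{3}\right) \left(-284\right) = \left(136 + \frac{29}{3}\right) \left(-284\right) = \frac{437}{3} \left(-284\right) = - \frac{124108}{3}$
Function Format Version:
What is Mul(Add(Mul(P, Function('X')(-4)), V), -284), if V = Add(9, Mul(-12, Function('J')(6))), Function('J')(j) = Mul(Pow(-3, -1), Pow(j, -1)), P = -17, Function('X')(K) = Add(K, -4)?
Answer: Rational(-124108, 3) ≈ -41369.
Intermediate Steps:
Function('X')(K) = Add(-4, K)
Function('J')(j) = Mul(Rational(-1, 3), Pow(j, -1))
V = Rational(29, 3) (V = Add(9, Mul(-12, Mul(Rational(-1, 3), Pow(6, -1)))) = Add(9, Mul(-12, Mul(Rational(-1, 3), Rational(1, 6)))) = Add(9, Mul(-12, Rational(-1, 18))) = Add(9, Rational(2, 3)) = Rational(29, 3) ≈ 9.6667)
Mul(Add(Mul(P, Function('X')(-4)), V), -284) = Mul(Add(Mul(-17, Add(-4, -4)), Rational(29, 3)), -284) = Mul(Add(Mul(-17, -8), Rational(29, 3)), -284) = Mul(Add(136, Rational(29, 3)), -284) = Mul(Rational(437, 3), -284) = Rational(-124108, 3)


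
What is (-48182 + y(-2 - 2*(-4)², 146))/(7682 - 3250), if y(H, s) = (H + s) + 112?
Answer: -23979/2216 ≈ -10.821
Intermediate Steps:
y(H, s) = 112 + H + s
(-48182 + y(-2 - 2*(-4)², 146))/(7682 - 3250) = (-48182 + (112 + (-2 - 2*(-4)²) + 146))/(7682 - 3250) = (-48182 + (112 + (-2 - 2*16) + 146))/4432 = (-48182 + (112 + (-2 - 32) + 146))*(1/4432) = (-48182 + (112 - 34 + 146))*(1/4432) = (-48182 + 224)*(1/4432) = -47958*1/4432 = -23979/2216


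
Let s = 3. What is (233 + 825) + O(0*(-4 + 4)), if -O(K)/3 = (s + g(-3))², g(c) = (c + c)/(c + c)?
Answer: 1010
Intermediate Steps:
g(c) = 1 (g(c) = (2*c)/((2*c)) = (2*c)*(1/(2*c)) = 1)
O(K) = -48 (O(K) = -3*(3 + 1)² = -3*4² = -3*16 = -48)
(233 + 825) + O(0*(-4 + 4)) = (233 + 825) - 48 = 1058 - 48 = 1010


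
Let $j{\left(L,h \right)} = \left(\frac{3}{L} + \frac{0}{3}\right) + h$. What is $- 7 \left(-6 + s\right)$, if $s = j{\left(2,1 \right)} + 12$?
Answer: $- \frac{119}{2} \approx -59.5$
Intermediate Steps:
$j{\left(L,h \right)} = h + \frac{3}{L}$ ($j{\left(L,h \right)} = \left(\frac{3}{L} + 0 \cdot \frac{1}{3}\right) + h = \left(\frac{3}{L} + 0\right) + h = \frac{3}{L} + h = h + \frac{3}{L}$)
$s = \frac{29}{2}$ ($s = \left(1 + \frac{3}{2}\right) + 12 = \frac{5}{2} + 12 = \frac{29}{2} \approx 14.5$)
$- 7 \left(-6 + s\right) = - 7 \left(-6 + \frac{29}{2}\right) = \left(-7\right) \frac{17}{2} = - \frac{119}{2}$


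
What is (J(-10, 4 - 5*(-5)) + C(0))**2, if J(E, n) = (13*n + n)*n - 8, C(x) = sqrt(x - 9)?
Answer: 138438747 + 70596*I ≈ 1.3844e+8 + 70596.0*I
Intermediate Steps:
C(x) = sqrt(-9 + x)
J(E, n) = -8 + 14*n**2 (J(E, n) = (14*n)*n - 8 = 14*n**2 - 8 = -8 + 14*n**2)
(J(-10, 4 - 5*(-5)) + C(0))**2 = ((-8 + 14*(4 - 5*(-5))**2) + sqrt(-9 + 0))**2 = ((-8 + 14*(4 + 25)**2) + sqrt(-9))**2 = ((-8 + 14*29**2) + 3*I)**2 = ((-8 + 14*841) + 3*I)**2 = ((-8 + 11774) + 3*I)**2 = (11766 + 3*I)**2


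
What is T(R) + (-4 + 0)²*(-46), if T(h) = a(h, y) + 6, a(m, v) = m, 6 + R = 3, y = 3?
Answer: -733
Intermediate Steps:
R = -3 (R = -6 + 3 = -3)
T(h) = 6 + h (T(h) = h + 6 = 6 + h)
T(R) + (-4 + 0)²*(-46) = (6 - 3) + (-4 + 0)²*(-46) = 3 + (-4)²*(-46) = 3 + 16*(-46) = 3 - 736 = -733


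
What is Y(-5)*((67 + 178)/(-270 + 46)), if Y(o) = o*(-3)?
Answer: -525/32 ≈ -16.406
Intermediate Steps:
Y(o) = -3*o
Y(-5)*((67 + 178)/(-270 + 46)) = (-3*(-5))*((67 + 178)/(-270 + 46)) = 15*(245/(-224)) = 15*(245*(-1/224)) = 15*(-35/32) = -525/32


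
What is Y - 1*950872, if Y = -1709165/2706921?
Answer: -2573937094277/2706921 ≈ -9.5087e+5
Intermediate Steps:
Y = -1709165/2706921 (Y = -1709165*1/2706921 = -1709165/2706921 ≈ -0.63141)
Y - 1*950872 = -1709165/2706921 - 1*950872 = -1709165/2706921 - 950872 = -2573937094277/2706921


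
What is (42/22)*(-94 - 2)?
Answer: -2016/11 ≈ -183.27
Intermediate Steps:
(42/22)*(-94 - 2) = (42*(1/22))*(-96) = (21/11)*(-96) = -2016/11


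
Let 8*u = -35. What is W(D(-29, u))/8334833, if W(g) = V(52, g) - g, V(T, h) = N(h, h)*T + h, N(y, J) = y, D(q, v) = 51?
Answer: 204/641141 ≈ 0.00031818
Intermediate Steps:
u = -35/8 (u = (⅛)*(-35) = -35/8 ≈ -4.3750)
V(T, h) = h + T*h (V(T, h) = h*T + h = T*h + h = h + T*h)
W(g) = 52*g (W(g) = g*(1 + 52) - g = g*53 - g = 53*g - g = 52*g)
W(D(-29, u))/8334833 = (52*51)/8334833 = 2652*(1/8334833) = 204/641141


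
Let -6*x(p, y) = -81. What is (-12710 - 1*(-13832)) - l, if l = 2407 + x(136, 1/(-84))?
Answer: -2597/2 ≈ -1298.5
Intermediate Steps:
x(p, y) = 27/2 (x(p, y) = -1/6*(-81) = 27/2)
l = 4841/2 (l = 2407 + 27/2 = 4841/2 ≈ 2420.5)
(-12710 - 1*(-13832)) - l = (-12710 - 1*(-13832)) - 1*4841/2 = (-12710 + 13832) - 4841/2 = 1122 - 4841/2 = -2597/2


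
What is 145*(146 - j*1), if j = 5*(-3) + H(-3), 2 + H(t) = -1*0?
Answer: 23635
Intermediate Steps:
H(t) = -2 (H(t) = -2 - 1*0 = -2 + 0 = -2)
j = -17 (j = 5*(-3) - 2 = -15 - 2 = -17)
145*(146 - j*1) = 145*(146 - 1*(-17)*1) = 145*(146 + 17*1) = 145*(146 + 17) = 145*163 = 23635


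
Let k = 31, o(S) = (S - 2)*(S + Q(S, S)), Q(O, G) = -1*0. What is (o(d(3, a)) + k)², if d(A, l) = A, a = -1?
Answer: 1156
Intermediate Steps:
Q(O, G) = 0
o(S) = S*(-2 + S) (o(S) = (S - 2)*(S + 0) = (-2 + S)*S = S*(-2 + S))
(o(d(3, a)) + k)² = (3*(-2 + 3) + 31)² = (3*1 + 31)² = (3 + 31)² = 34² = 1156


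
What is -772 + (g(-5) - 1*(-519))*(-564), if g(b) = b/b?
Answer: -294052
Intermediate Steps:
g(b) = 1
-772 + (g(-5) - 1*(-519))*(-564) = -772 + (1 - 1*(-519))*(-564) = -772 + (1 + 519)*(-564) = -772 + 520*(-564) = -772 - 293280 = -294052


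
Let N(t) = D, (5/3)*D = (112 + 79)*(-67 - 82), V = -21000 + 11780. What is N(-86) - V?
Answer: -39277/5 ≈ -7855.4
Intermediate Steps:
V = -9220
D = -85377/5 (D = 3*((112 + 79)*(-67 - 82))/5 = 3*(191*(-149))/5 = (⅗)*(-28459) = -85377/5 ≈ -17075.)
N(t) = -85377/5
N(-86) - V = -85377/5 - 1*(-9220) = -85377/5 + 9220 = -39277/5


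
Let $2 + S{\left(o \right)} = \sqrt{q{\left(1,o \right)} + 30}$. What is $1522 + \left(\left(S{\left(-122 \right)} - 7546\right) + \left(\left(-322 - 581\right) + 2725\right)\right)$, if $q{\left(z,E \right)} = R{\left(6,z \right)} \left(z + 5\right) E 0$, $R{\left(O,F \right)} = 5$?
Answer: $-4204 + \sqrt{30} \approx -4198.5$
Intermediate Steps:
$q{\left(z,E \right)} = 0$ ($q{\left(z,E \right)} = 5 \left(z + 5\right) E 0 = 5 \left(5 + z\right) E 0 = 5 E \left(5 + z\right) 0 = 0$)
$S{\left(o \right)} = -2 + \sqrt{30}$ ($S{\left(o \right)} = -2 + \sqrt{0 + 30} = -2 + \sqrt{30}$)
$1522 + \left(\left(S{\left(-122 \right)} - 7546\right) + \left(\left(-322 - 581\right) + 2725\right)\right) = 1522 + \left(\left(\left(-2 + \sqrt{30}\right) - 7546\right) + \left(\left(-322 - 581\right) + 2725\right)\right) = 1522 + \left(\left(-7548 + \sqrt{30}\right) + \left(-903 + 2725\right)\right) = 1522 + \left(\left(-7548 + \sqrt{30}\right) + 1822\right) = 1522 - \left(5726 - \sqrt{30}\right) = -4204 + \sqrt{30}$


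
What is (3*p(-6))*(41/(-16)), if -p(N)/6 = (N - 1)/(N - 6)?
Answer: 861/32 ≈ 26.906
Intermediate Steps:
p(N) = -6*(-1 + N)/(-6 + N) (p(N) = -6*(N - 1)/(N - 6) = -6*(-1 + N)/(-6 + N))
(3*p(-6))*(41/(-16)) = (3*(6*(1 - 1*(-6))/(-6 - 6)))*(41/(-16)) = (3*(6*(1 + 6)/(-12)))*(41*(-1/16)) = (3*(6*(-1/12)*7))*(-41/16) = (3*(-7/2))*(-41/16) = -21/2*(-41/16) = 861/32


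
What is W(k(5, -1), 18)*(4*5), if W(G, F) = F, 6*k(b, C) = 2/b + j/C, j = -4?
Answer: 360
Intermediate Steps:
k(b, C) = -2/(3*C) + 1/(3*b) (k(b, C) = (2/b - 4/C)/6 = (-4/C + 2/b)/6 = -2/(3*C) + 1/(3*b))
W(k(5, -1), 18)*(4*5) = 18*(4*5) = 18*20 = 360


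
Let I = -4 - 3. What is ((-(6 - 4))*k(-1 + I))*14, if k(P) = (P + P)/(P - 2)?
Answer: -224/5 ≈ -44.800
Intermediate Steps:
I = -7
k(P) = 2*P/(-2 + P) (k(P) = (2*P)/(-2 + P) = 2*P/(-2 + P))
((-(6 - 4))*k(-1 + I))*14 = ((-(6 - 4))*(2*(-1 - 7)/(-2 + (-1 - 7))))*14 = ((-1*2)*(2*(-8)/(-2 - 8)))*14 = -4*(-8)/(-10)*14 = -4*(-8)*(-1)/10*14 = -2*8/5*14 = -16/5*14 = -224/5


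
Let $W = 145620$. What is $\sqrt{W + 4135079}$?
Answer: $\sqrt{4280699} \approx 2069.0$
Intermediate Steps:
$\sqrt{W + 4135079} = \sqrt{145620 + 4135079} = \sqrt{4280699}$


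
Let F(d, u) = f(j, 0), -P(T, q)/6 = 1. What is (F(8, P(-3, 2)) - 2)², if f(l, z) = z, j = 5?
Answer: 4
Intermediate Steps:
P(T, q) = -6 (P(T, q) = -6*1 = -6)
F(d, u) = 0
(F(8, P(-3, 2)) - 2)² = (0 - 2)² = (-2)² = 4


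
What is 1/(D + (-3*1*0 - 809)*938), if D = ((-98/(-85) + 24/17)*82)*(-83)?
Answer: -85/65985278 ≈ -1.2882e-6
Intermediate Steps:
D = -1483708/85 (D = ((-98*(-1/85) + 24*(1/17))*82)*(-83) = ((98/85 + 24/17)*82)*(-83) = ((218/85)*82)*(-83) = (17876/85)*(-83) = -1483708/85 ≈ -17455.)
1/(D + (-3*1*0 - 809)*938) = 1/(-1483708/85 + (-3*1*0 - 809)*938) = 1/(-1483708/85 + (-3*0 - 809)*938) = 1/(-1483708/85 + (0 - 809)*938) = 1/(-1483708/85 - 809*938) = 1/(-1483708/85 - 758842) = 1/(-65985278/85) = -85/65985278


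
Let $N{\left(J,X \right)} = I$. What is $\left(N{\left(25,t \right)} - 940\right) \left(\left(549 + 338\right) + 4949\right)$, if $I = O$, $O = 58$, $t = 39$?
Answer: $-5147352$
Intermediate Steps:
$I = 58$
$N{\left(J,X \right)} = 58$
$\left(N{\left(25,t \right)} - 940\right) \left(\left(549 + 338\right) + 4949\right) = \left(58 - 940\right) \left(\left(549 + 338\right) + 4949\right) = - 882 \left(887 + 4949\right) = \left(-882\right) 5836 = -5147352$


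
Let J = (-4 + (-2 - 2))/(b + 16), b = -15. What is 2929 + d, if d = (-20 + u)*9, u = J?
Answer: 2677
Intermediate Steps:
J = -8 (J = (-4 + (-2 - 2))/(-15 + 16) = (-4 - 4)/1 = -8*1 = -8)
u = -8
d = -252 (d = (-20 - 8)*9 = -28*9 = -252)
2929 + d = 2929 - 252 = 2677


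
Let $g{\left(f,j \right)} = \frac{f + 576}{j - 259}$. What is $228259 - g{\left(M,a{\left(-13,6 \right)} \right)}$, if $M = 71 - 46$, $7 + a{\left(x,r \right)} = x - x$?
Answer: $\frac{60717495}{266} \approx 2.2826 \cdot 10^{5}$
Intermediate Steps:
$a{\left(x,r \right)} = -7$ ($a{\left(x,r \right)} = -7 + \left(x - x\right) = -7 + 0 = -7$)
$M = 25$
$g{\left(f,j \right)} = \frac{576 + f}{-259 + j}$
$228259 - g{\left(M,a{\left(-13,6 \right)} \right)} = 228259 - \frac{576 + 25}{-259 - 7} = 228259 - \frac{1}{-266} \cdot 601 = 228259 - \left(- \frac{1}{266}\right) 601 = 228259 - - \frac{601}{266} = 228259 + \frac{601}{266} = \frac{60717495}{266}$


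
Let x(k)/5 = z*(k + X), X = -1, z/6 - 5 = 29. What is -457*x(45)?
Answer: -20510160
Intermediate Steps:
z = 204 (z = 30 + 6*29 = 30 + 174 = 204)
x(k) = -1020 + 1020*k (x(k) = 5*(204*(k - 1)) = 5*(204*(-1 + k)) = 5*(-204 + 204*k) = -1020 + 1020*k)
-457*x(45) = -457*(-1020 + 1020*45) = -457*(-1020 + 45900) = -457*44880 = -20510160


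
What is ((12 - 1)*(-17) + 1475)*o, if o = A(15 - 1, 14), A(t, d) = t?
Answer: 18032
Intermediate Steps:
o = 14 (o = 15 - 1 = 14)
((12 - 1)*(-17) + 1475)*o = ((12 - 1)*(-17) + 1475)*14 = (11*(-17) + 1475)*14 = (-187 + 1475)*14 = 1288*14 = 18032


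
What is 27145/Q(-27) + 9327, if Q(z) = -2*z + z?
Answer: 278974/27 ≈ 10332.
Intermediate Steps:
Q(z) = -z
27145/Q(-27) + 9327 = 27145/((-1*(-27))) + 9327 = 27145/27 + 9327 = 278974/27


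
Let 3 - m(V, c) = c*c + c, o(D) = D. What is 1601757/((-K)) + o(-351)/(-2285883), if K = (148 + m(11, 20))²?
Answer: -406822633080/18378753307 ≈ -22.135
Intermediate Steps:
m(V, c) = 3 - c - c² (m(V, c) = 3 - (c*c + c) = 3 - (c² + c) = 3 - (c + c²) = 3 + (-c - c²) = 3 - c - c²)
K = 72361 (K = (148 + (3 - 1*20 - 1*20²))² = (148 + (3 - 20 - 1*400))² = (148 + (3 - 20 - 400))² = (148 - 417)² = (-269)² = 72361)
1601757/((-K)) + o(-351)/(-2285883) = 1601757/((-1*72361)) - 351/(-2285883) = 1601757/(-72361) - 351*(-1/2285883) = 1601757*(-1/72361) + 39/253987 = -1601757/72361 + 39/253987 = -406822633080/18378753307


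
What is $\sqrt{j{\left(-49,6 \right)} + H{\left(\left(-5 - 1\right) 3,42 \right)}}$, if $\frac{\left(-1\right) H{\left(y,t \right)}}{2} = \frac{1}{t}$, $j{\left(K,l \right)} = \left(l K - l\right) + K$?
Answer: $\frac{i \sqrt{153930}}{21} \approx 18.683 i$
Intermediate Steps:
$j{\left(K,l \right)} = K - l + K l$ ($j{\left(K,l \right)} = \left(K l - l\right) + K = \left(- l + K l\right) + K = K - l + K l$)
$H{\left(y,t \right)} = - \frac{2}{t}$
$\sqrt{j{\left(-49,6 \right)} + H{\left(\left(-5 - 1\right) 3,42 \right)}} = \sqrt{\left(-49 - 6 - 294\right) - \frac{2}{42}} = \sqrt{\left(-49 - 6 - 294\right) - \frac{1}{21}} = \sqrt{-349 - \frac{1}{21}} = \sqrt{- \frac{7330}{21}} = \frac{i \sqrt{153930}}{21}$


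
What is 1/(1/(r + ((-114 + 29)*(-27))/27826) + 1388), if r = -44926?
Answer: 1250108581/1735150682602 ≈ 0.00072046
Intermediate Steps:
1/(1/(r + ((-114 + 29)*(-27))/27826) + 1388) = 1/(1/(-44926 + ((-114 + 29)*(-27))/27826) + 1388) = 1/(1/(-44926 - 85*(-27)*(1/27826)) + 1388) = 1/(1/(-44926 + 2295*(1/27826)) + 1388) = 1/(1/(-44926 + 2295/27826) + 1388) = 1/(1/(-1250108581/27826) + 1388) = 1/(-27826/1250108581 + 1388) = 1/(1735150682602/1250108581) = 1250108581/1735150682602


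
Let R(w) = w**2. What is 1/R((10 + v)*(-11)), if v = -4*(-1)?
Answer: 1/23716 ≈ 4.2166e-5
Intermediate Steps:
v = 4
1/R((10 + v)*(-11)) = 1/(((10 + 4)*(-11))**2) = 1/((14*(-11))**2) = 1/((-154)**2) = 1/23716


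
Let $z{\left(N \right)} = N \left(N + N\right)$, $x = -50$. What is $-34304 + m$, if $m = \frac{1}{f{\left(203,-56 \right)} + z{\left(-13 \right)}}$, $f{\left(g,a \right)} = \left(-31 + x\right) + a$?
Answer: $- \frac{6895103}{201} \approx -34304.0$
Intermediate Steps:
$z{\left(N \right)} = 2 N^{2}$ ($z{\left(N \right)} = N 2 N = 2 N^{2}$)
$f{\left(g,a \right)} = -81 + a$ ($f{\left(g,a \right)} = \left(-31 - 50\right) + a = -81 + a$)
$m = \frac{1}{201}$ ($m = \frac{1}{\left(-81 - 56\right) + 2 \left(-13\right)^{2}} = \frac{1}{-137 + 2 \cdot 169} = \frac{1}{-137 + 338} = \frac{1}{201} \approx 0.0049751$)
$-34304 + m = -34304 + \frac{1}{201} = - \frac{6895103}{201}$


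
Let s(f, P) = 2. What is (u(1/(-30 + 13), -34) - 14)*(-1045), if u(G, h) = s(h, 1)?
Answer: 12540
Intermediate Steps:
u(G, h) = 2
(u(1/(-30 + 13), -34) - 14)*(-1045) = (2 - 14)*(-1045) = -12*(-1045) = 12540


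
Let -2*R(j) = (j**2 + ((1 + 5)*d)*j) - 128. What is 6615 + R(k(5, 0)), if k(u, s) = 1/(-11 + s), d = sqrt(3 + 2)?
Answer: 1616317/242 + 3*sqrt(5)/11 ≈ 6679.6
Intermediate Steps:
d = sqrt(5) ≈ 2.2361
R(j) = 64 - j**2/2 - 3*j*sqrt(5) (R(j) = -((j**2 + ((1 + 5)*sqrt(5))*j) - 128)/2 = -((j**2 + (6*sqrt(5))*j) - 128)/2 = -((j**2 + 6*j*sqrt(5)) - 128)/2 = -(-128 + j**2 + 6*j*sqrt(5))/2 = 64 - j**2/2 - 3*j*sqrt(5))
6615 + R(k(5, 0)) = 6615 + (64 - 1/(2*(-11 + 0)**2) - 3*sqrt(5)/(-11 + 0)) = 6615 + (64 - (1/(-11))**2/2 - 3*sqrt(5)/(-11)) = 6615 + (64 - (-1/11)**2/2 - 3*(-1/11)*sqrt(5)) = 6615 + (64 - 1/2*1/121 + 3*sqrt(5)/11) = 6615 + (64 - 1/242 + 3*sqrt(5)/11) = 6615 + (15487/242 + 3*sqrt(5)/11) = 1616317/242 + 3*sqrt(5)/11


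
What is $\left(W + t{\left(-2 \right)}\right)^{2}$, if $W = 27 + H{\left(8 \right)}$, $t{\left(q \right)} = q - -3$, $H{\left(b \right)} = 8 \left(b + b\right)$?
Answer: $24336$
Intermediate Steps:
$H{\left(b \right)} = 16 b$ ($H{\left(b \right)} = 8 \cdot 2 b = 16 b$)
$t{\left(q \right)} = 3 + q$ ($t{\left(q \right)} = q + 3 = 3 + q$)
$W = 155$ ($W = 27 + 16 \cdot 8 = 27 + 128 = 155$)
$\left(W + t{\left(-2 \right)}\right)^{2} = \left(155 + \left(3 - 2\right)\right)^{2} = \left(155 + 1\right)^{2} = 156^{2} = 24336$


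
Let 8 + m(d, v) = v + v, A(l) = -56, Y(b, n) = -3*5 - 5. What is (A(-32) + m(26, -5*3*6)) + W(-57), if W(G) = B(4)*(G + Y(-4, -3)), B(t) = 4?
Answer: -552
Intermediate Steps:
Y(b, n) = -20 (Y(b, n) = -15 - 5 = -20)
W(G) = -80 + 4*G (W(G) = 4*(G - 20) = 4*(-20 + G) = -80 + 4*G)
m(d, v) = -8 + 2*v (m(d, v) = -8 + (v + v) = -8 + 2*v)
(A(-32) + m(26, -5*3*6)) + W(-57) = (-56 + (-8 + 2*(-5*3*6))) + (-80 + 4*(-57)) = (-56 + (-8 + 2*(-15*6))) + (-80 - 228) = (-56 + (-8 + 2*(-90))) - 308 = (-56 + (-8 - 180)) - 308 = (-56 - 188) - 308 = -244 - 308 = -552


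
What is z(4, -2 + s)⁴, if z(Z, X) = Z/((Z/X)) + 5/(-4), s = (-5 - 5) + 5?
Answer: 1185921/256 ≈ 4632.5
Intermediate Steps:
s = -5 (s = -10 + 5 = -5)
z(Z, X) = -5/4 + X (z(Z, X) = Z*(X/Z) + 5*(-¼) = X - 5/4 = -5/4 + X)
z(4, -2 + s)⁴ = (-5/4 + (-2 - 5))⁴ = (-5/4 - 7)⁴ = (-33/4)⁴ = 1185921/256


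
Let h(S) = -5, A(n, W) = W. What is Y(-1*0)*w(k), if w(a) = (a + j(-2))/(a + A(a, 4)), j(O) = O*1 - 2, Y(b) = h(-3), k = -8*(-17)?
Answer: -33/7 ≈ -4.7143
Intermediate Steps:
k = 136
Y(b) = -5
j(O) = -2 + O (j(O) = O - 2 = -2 + O)
w(a) = (-4 + a)/(4 + a) (w(a) = (a + (-2 - 2))/(a + 4) = (a - 4)/(4 + a) = (-4 + a)/(4 + a))
Y(-1*0)*w(k) = -5*(-4 + 136)/(4 + 136) = -5*132/140 = -132/28 = -5*33/35 = -33/7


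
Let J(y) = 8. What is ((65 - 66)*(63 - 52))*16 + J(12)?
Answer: -168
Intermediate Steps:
((65 - 66)*(63 - 52))*16 + J(12) = ((65 - 66)*(63 - 52))*16 + 8 = -1*11*16 + 8 = -11*16 + 8 = -176 + 8 = -168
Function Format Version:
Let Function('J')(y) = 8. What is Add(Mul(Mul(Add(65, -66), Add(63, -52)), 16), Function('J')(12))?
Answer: -168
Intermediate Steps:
Add(Mul(Mul(Add(65, -66), Add(63, -52)), 16), Function('J')(12)) = Add(Mul(Mul(Add(65, -66), Add(63, -52)), 16), 8) = Add(Mul(Mul(-1, 11), 16), 8) = Add(Mul(-11, 16), 8) = Add(-176, 8) = -168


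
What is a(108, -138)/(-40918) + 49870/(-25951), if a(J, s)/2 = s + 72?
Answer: -1018577564/530931509 ≈ -1.9185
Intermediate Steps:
a(J, s) = 144 + 2*s (a(J, s) = 2*(s + 72) = 2*(72 + s) = 144 + 2*s)
a(108, -138)/(-40918) + 49870/(-25951) = (144 + 2*(-138))/(-40918) + 49870/(-25951) = (144 - 276)*(-1/40918) + 49870*(-1/25951) = -132*(-1/40918) - 49870/25951 = 66/20459 - 49870/25951 = -1018577564/530931509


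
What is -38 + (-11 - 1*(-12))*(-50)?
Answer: -88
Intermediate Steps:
-38 + (-11 - 1*(-12))*(-50) = -38 + (-11 + 12)*(-50) = -38 + 1*(-50) = -38 - 50 = -88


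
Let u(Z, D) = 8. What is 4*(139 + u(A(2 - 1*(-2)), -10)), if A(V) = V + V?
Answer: 588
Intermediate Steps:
A(V) = 2*V
4*(139 + u(A(2 - 1*(-2)), -10)) = 4*(139 + 8) = 4*147 = 588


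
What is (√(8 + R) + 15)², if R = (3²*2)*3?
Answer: (15 + √62)² ≈ 523.22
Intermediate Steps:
R = 54 (R = (9*2)*3 = 18*3 = 54)
(√(8 + R) + 15)² = (√(8 + 54) + 15)² = (√62 + 15)² = (15 + √62)²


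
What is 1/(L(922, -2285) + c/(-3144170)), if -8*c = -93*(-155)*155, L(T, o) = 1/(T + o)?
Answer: 6856805936/604046323 ≈ 11.351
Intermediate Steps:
c = -2234325/8 (c = -(-93*(-155))*155/8 = -14415*155/8 = -⅛*2234325 = -2234325/8 ≈ -2.7929e+5)
1/(L(922, -2285) + c/(-3144170)) = 1/(1/(922 - 2285) - 2234325/8/(-3144170)) = 1/(1/(-1363) - 2234325/8*(-1/3144170)) = 1/(-1/1363 + 446865/5030672) = 1/(604046323/6856805936) = 6856805936/604046323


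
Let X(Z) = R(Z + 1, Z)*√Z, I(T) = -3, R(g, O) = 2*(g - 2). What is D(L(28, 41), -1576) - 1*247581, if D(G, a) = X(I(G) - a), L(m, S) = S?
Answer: -247581 + 34584*√13 ≈ -1.2289e+5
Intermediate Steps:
R(g, O) = -4 + 2*g (R(g, O) = 2*(-2 + g) = -4 + 2*g)
X(Z) = √Z*(-2 + 2*Z) (X(Z) = (-4 + 2*(Z + 1))*√Z = (-4 + 2*(1 + Z))*√Z = (-4 + (2 + 2*Z))*√Z = (-2 + 2*Z)*√Z = √Z*(-2 + 2*Z))
D(G, a) = 2*√(-3 - a)*(-4 - a) (D(G, a) = 2*√(-3 - a)*(-1 + (-3 - a)) = 2*√(-3 - a)*(-4 - a))
D(L(28, 41), -1576) - 1*247581 = 2*√(-3 - 1*(-1576))*(-4 - 1*(-1576)) - 1*247581 = 2*√(-3 + 1576)*(-4 + 1576) - 247581 = 2*√1573*1572 - 247581 = 2*(11*√13)*1572 - 247581 = 34584*√13 - 247581 = -247581 + 34584*√13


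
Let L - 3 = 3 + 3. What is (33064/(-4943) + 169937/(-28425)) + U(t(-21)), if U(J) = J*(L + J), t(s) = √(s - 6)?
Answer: -5573471716/140504775 + 27*I*√3 ≈ -39.667 + 46.765*I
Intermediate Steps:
t(s) = √(-6 + s)
L = 9 (L = 3 + (3 + 3) = 3 + 6 = 9)
U(J) = J*(9 + J)
(33064/(-4943) + 169937/(-28425)) + U(t(-21)) = (33064/(-4943) + 169937/(-28425)) + √(-6 - 21)*(9 + √(-6 - 21)) = (33064*(-1/4943) + 169937*(-1/28425)) + √(-27)*(9 + √(-27)) = (-33064/4943 - 169937/28425) + (3*I*√3)*(9 + 3*I*√3) = -1779842791/140504775 + 3*I*√3*(9 + 3*I*√3)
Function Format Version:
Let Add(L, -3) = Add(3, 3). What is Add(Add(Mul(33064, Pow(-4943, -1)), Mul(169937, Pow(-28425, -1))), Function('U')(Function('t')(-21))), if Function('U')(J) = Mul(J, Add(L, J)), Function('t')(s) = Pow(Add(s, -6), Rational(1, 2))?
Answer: Add(Rational(-5573471716, 140504775), Mul(27, I, Pow(3, Rational(1, 2)))) ≈ Add(-39.667, Mul(46.765, I))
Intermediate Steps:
Function('t')(s) = Pow(Add(-6, s), Rational(1, 2))
L = 9 (L = Add(3, Add(3, 3)) = Add(3, 6) = 9)
Function('U')(J) = Mul(J, Add(9, J))
Add(Add(Mul(33064, Pow(-4943, -1)), Mul(169937, Pow(-28425, -1))), Function('U')(Function('t')(-21))) = Add(Add(Mul(33064, Pow(-4943, -1)), Mul(169937, Pow(-28425, -1))), Mul(Pow(Add(-6, -21), Rational(1, 2)), Add(9, Pow(Add(-6, -21), Rational(1, 2))))) = Add(Add(Mul(33064, Rational(-1, 4943)), Mul(169937, Rational(-1, 28425))), Mul(Pow(-27, Rational(1, 2)), Add(9, Pow(-27, Rational(1, 2))))) = Add(Add(Rational(-33064, 4943), Rational(-169937, 28425)), Mul(Mul(3, I, Pow(3, Rational(1, 2))), Add(9, Mul(3, I, Pow(3, Rational(1, 2)))))) = Add(Rational(-1779842791, 140504775), Mul(3, I, Pow(3, Rational(1, 2)), Add(9, Mul(3, I, Pow(3, Rational(1, 2))))))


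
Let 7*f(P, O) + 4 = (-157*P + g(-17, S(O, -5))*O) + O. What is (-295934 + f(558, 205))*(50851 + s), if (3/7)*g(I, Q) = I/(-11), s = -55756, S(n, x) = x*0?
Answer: 116445883740/77 ≈ 1.5123e+9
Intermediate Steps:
S(n, x) = 0
g(I, Q) = -7*I/33 (g(I, Q) = 7*(I/(-11))/3 = 7*(I*(-1/11))/3 = 7*(-I/11)/3 = -7*I/33)
f(P, O) = -4/7 - 157*P/7 + 152*O/231 (f(P, O) = -4/7 + ((-157*P + (-7/33*(-17))*O) + O)/7 = -4/7 + ((-157*P + 119*O/33) + O)/7 = -4/7 + (-157*P + 152*O/33)/7 = -4/7 + (-157*P/7 + 152*O/231) = -4/7 - 157*P/7 + 152*O/231)
(-295934 + f(558, 205))*(50851 + s) = (-295934 + (-4/7 - 157/7*558 + (152/231)*205))*(50851 - 55756) = (-295934 + (-4/7 - 87606/7 + 31160/231))*(-4905) = (-295934 - 2859970/231)*(-4905) = -71220724/231*(-4905) = 116445883740/77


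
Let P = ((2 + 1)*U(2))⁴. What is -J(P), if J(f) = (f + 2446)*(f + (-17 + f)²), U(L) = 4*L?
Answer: -36785932485458254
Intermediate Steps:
P = 331776 (P = ((2 + 1)*(4*2))⁴ = (3*8)⁴ = 24⁴ = 331776)
J(f) = (2446 + f)*(f + (-17 + f)²)
-J(P) = -(706894 + 331776³ - 80429*331776 + 2413*331776²) = -(706894 + 36520347436056576 - 26684411904 + 2413*110075314176) = -(706894 + 36520347436056576 - 26684411904 + 265611733106688) = -1*36785932485458254 = -36785932485458254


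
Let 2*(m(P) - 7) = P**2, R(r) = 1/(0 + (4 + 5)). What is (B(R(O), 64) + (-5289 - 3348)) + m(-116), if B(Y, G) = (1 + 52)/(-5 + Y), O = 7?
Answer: -84165/44 ≈ -1912.8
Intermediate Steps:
R(r) = 1/9 (R(r) = 1/(0 + 9) = 1/9)
m(P) = 7 + P**2/2
B(Y, G) = 53/(-5 + Y)
(B(R(O), 64) + (-5289 - 3348)) + m(-116) = (53/(-5 + 1/9) + (-5289 - 3348)) + (7 + (1/2)*(-116)**2) = (53/(-44/9) - 8637) + (7 + (1/2)*13456) = (53*(-9/44) - 8637) + (7 + 6728) = (-477/44 - 8637) + 6735 = -380505/44 + 6735 = -84165/44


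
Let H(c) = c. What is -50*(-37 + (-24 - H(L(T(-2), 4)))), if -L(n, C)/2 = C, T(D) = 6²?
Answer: 2650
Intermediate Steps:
T(D) = 36
L(n, C) = -2*C
-50*(-37 + (-24 - H(L(T(-2), 4)))) = -50*(-37 + (-24 - (-2)*4)) = -50*(-37 + (-24 - 1*(-8))) = -50*(-37 + (-24 + 8)) = -50*(-37 - 16) = -50*(-53) = 2650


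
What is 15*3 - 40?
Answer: 5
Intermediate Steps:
15*3 - 40 = 45 - 40 = 5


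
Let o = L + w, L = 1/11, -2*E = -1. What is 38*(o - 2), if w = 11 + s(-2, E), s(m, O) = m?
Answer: 2964/11 ≈ 269.45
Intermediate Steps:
E = ½ (E = -½*(-1) = ½ ≈ 0.50000)
w = 9 (w = 11 - 2 = 9)
L = 1/11 ≈ 0.090909
o = 100/11 (o = 1/11 + 9 = 100/11 ≈ 9.0909)
38*(o - 2) = 38*(100/11 - 2) = 38*(78/11) = 2964/11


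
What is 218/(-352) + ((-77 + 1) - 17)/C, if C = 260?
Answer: -11177/11440 ≈ -0.97701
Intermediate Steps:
218/(-352) + ((-77 + 1) - 17)/C = 218/(-352) + ((-77 + 1) - 17)/260 = 218*(-1/352) + (-76 - 17)*(1/260) = -109/176 - 93*1/260 = -109/176 - 93/260 = -11177/11440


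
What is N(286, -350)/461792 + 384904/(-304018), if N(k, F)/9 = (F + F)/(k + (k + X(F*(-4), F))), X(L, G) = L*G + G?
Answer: -837075737196901/661167712130992 ≈ -1.2661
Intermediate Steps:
X(L, G) = G + G*L (X(L, G) = G*L + G = G + G*L)
N(k, F) = 18*F/(2*k + F*(1 - 4*F)) (N(k, F) = 9*((F + F)/(k + (k + F*(1 + F*(-4))))) = 9*((2*F)/(k + (k + F*(1 - 4*F)))) = 9*((2*F)/(2*k + F*(1 - 4*F))) = 9*(2*F/(2*k + F*(1 - 4*F))) = 18*F/(2*k + F*(1 - 4*F)))
N(286, -350)/461792 + 384904/(-304018) = (18*(-350)/(-350 - 4*(-350)² + 2*286))/461792 + 384904/(-304018) = (18*(-350)/(-350 - 4*122500 + 572))*(1/461792) + 384904*(-1/304018) = (18*(-350)/(-350 - 490000 + 572))*(1/461792) - 14804/11693 = (18*(-350)/(-489778))*(1/461792) - 14804/11693 = (18*(-350)*(-1/489778))*(1/461792) - 14804/11693 = (3150/244889)*(1/461792) - 14804/11693 = 1575/56543890544 - 14804/11693 = -837075737196901/661167712130992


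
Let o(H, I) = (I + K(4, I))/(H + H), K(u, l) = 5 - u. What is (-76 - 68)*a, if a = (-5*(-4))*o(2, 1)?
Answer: -1440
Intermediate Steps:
o(H, I) = (1 + I)/(2*H) (o(H, I) = (I + (5 - 1*4))/(H + H) = (I + (5 - 4))/((2*H)) = (I + 1)*(1/(2*H)) = (1 + I)*(1/(2*H)) = (1 + I)/(2*H))
a = 10 (a = (-5*(-4))*((1/2)*(1 + 1)/2) = 20*((1/2)*(1/2)*2) = 20*(1/2) = 10)
(-76 - 68)*a = (-76 - 68)*10 = -144*10 = -1440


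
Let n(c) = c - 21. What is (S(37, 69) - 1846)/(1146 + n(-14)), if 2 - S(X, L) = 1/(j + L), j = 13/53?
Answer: -6767533/4077370 ≈ -1.6598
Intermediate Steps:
n(c) = -21 + c
j = 13/53 (j = 13*(1/53) = 13/53 ≈ 0.24528)
S(X, L) = 2 - 1/(13/53 + L)
(S(37, 69) - 1846)/(1146 + n(-14)) = ((-27 + 106*69)/(13 + 53*69) - 1846)/(1146 + (-21 - 14)) = ((-27 + 7314)/(13 + 3657) - 1846)/(1146 - 35) = (7287/3670 - 1846)/1111 = ((1/3670)*7287 - 1846)*(1/1111) = (7287/3670 - 1846)*(1/1111) = -6767533/3670*1/1111 = -6767533/4077370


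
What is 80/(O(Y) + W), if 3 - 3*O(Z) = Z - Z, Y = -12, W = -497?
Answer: -5/31 ≈ -0.16129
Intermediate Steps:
O(Z) = 1 (O(Z) = 1 - (Z - Z)/3 = 1 - ⅓*0 = 1 + 0 = 1)
80/(O(Y) + W) = 80/(1 - 497) = 80/(-496) = 80*(-1/496) = -5/31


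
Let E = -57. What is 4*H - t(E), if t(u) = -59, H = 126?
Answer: 563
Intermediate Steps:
4*H - t(E) = 4*126 - 1*(-59) = 504 + 59 = 563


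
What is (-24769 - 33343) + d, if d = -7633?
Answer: -65745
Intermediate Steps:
(-24769 - 33343) + d = (-24769 - 33343) - 7633 = -58112 - 7633 = -65745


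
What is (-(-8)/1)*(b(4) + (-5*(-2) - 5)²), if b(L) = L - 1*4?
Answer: 200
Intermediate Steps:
b(L) = -4 + L (b(L) = L - 4 = -4 + L)
(-(-8)/1)*(b(4) + (-5*(-2) - 5)²) = (-(-8)/1)*((-4 + 4) + (-5*(-2) - 5)²) = (-(-8))*(0 + (10 - 5)²) = (-1*(-8))*(0 + 5²) = 8*(0 + 25) = 8*25 = 200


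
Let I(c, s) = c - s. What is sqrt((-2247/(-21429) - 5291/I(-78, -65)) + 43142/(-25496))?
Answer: sqrt(840393763154033727)/45529482 ≈ 20.135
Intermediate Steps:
sqrt((-2247/(-21429) - 5291/I(-78, -65)) + 43142/(-25496)) = sqrt((-2247/(-21429) - 5291/(-78 - 1*(-65))) + 43142/(-25496)) = sqrt((-2247*(-1/21429) - 5291/(-78 + 65)) + 43142*(-1/25496)) = sqrt((749/7143 - 5291/(-13)) - 21571/12748) = sqrt((749/7143 - 5291*(-1/13)) - 21571/12748) = sqrt((749/7143 + 407) - 21571/12748) = sqrt(2907950/7143 - 21571/12748) = sqrt(36916464947/91058964) = sqrt(840393763154033727)/45529482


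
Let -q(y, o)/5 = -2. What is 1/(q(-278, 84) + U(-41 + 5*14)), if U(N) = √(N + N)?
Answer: 5/21 - √58/42 ≈ 0.056767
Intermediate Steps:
q(y, o) = 10 (q(y, o) = -5*(-2) = 10)
U(N) = √2*√N (U(N) = √(2*N) = √2*√N)
1/(q(-278, 84) + U(-41 + 5*14)) = 1/(10 + √2*√(-41 + 5*14)) = 1/(10 + √2*√(-41 + 70)) = 1/(10 + √2*√29) = 1/(10 + √58)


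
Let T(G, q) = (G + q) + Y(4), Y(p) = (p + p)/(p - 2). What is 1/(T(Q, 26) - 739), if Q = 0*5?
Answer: -1/709 ≈ -0.0014104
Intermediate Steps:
Q = 0
Y(p) = 2*p/(-2 + p) (Y(p) = (2*p)/(-2 + p) = 2*p/(-2 + p))
T(G, q) = 4 + G + q (T(G, q) = (G + q) + 2*4/(-2 + 4) = (G + q) + 2*4/2 = (G + q) + 2*4*(½) = (G + q) + 4 = 4 + G + q)
1/(T(Q, 26) - 739) = 1/((4 + 0 + 26) - 739) = 1/(30 - 739) = 1/(-709) = -1/709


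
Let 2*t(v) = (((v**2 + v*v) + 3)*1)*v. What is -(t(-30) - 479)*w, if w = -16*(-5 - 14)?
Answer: 8367296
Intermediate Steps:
t(v) = v*(3 + 2*v**2)/2 (t(v) = ((((v**2 + v*v) + 3)*1)*v)/2 = ((((v**2 + v**2) + 3)*1)*v)/2 = (((2*v**2 + 3)*1)*v)/2 = (((3 + 2*v**2)*1)*v)/2 = ((3 + 2*v**2)*v)/2 = (v*(3 + 2*v**2))/2 = v*(3 + 2*v**2)/2)
w = 304 (w = -16*(-19) = 304)
-(t(-30) - 479)*w = -(-30*(3/2 + (-30)**2) - 479)*304 = -(-30*(3/2 + 900) - 479)*304 = -(-30*1803/2 - 479)*304 = -(-27045 - 479)*304 = -(-27524)*304 = -1*(-8367296) = 8367296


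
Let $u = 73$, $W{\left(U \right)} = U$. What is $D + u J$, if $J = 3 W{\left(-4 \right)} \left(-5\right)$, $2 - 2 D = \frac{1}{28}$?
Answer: $\frac{245335}{56} \approx 4381.0$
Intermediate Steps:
$D = \frac{55}{56}$ ($D = 1 - \frac{1}{2 \cdot 28} = 1 - \frac{1}{56} = \frac{55}{56} \approx 0.98214$)
$J = 60$ ($J = 3 \left(-4\right) \left(-5\right) = \left(-12\right) \left(-5\right) = 60$)
$D + u J = \frac{55}{56} + 73 \cdot 60 = \frac{55}{56} + 4380 = \frac{245335}{56}$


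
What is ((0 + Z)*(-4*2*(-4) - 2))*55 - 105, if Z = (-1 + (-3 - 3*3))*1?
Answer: -21555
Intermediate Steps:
Z = -13 (Z = (-1 + (-3 - 9))*1 = (-1 - 12)*1 = -13*1 = -13)
((0 + Z)*(-4*2*(-4) - 2))*55 - 105 = ((0 - 13)*(-4*2*(-4) - 2))*55 - 105 = -13*(-8*(-4) - 2)*55 - 105 = -13*(32 - 2)*55 - 105 = -13*30*55 - 105 = -390*55 - 105 = -21450 - 105 = -21555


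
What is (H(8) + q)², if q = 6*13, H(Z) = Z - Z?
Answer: 6084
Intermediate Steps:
H(Z) = 0
q = 78
(H(8) + q)² = (0 + 78)² = 78² = 6084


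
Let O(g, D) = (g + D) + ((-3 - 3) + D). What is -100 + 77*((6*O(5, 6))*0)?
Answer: -100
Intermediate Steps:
O(g, D) = -6 + g + 2*D (O(g, D) = (D + g) + (-6 + D) = -6 + g + 2*D)
-100 + 77*((6*O(5, 6))*0) = -100 + 77*((6*(-6 + 5 + 2*6))*0) = -100 + 77*((6*(-6 + 5 + 12))*0) = -100 + 77*((6*11)*0) = -100 + 77*(66*0) = -100 + 77*0 = -100 + 0 = -100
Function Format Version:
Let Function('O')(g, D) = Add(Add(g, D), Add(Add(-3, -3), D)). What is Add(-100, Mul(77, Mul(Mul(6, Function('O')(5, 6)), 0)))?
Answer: -100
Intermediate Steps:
Function('O')(g, D) = Add(-6, g, Mul(2, D)) (Function('O')(g, D) = Add(Add(D, g), Add(-6, D)) = Add(-6, g, Mul(2, D)))
Add(-100, Mul(77, Mul(Mul(6, Function('O')(5, 6)), 0))) = Add(-100, Mul(77, Mul(Mul(6, Add(-6, 5, Mul(2, 6))), 0))) = Add(-100, Mul(77, Mul(Mul(6, Add(-6, 5, 12)), 0))) = Add(-100, Mul(77, Mul(Mul(6, 11), 0))) = Add(-100, Mul(77, Mul(66, 0))) = Add(-100, Mul(77, 0)) = Add(-100, 0) = -100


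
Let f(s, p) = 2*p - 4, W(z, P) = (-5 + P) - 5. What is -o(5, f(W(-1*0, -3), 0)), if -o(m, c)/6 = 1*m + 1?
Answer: 36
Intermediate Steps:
W(z, P) = -10 + P
f(s, p) = -4 + 2*p
o(m, c) = -6 - 6*m (o(m, c) = -6*(1*m + 1) = -6*(m + 1) = -6*(1 + m) = -6 - 6*m)
-o(5, f(W(-1*0, -3), 0)) = -(-6 - 6*5) = -(-6 - 30) = -1*(-36) = 36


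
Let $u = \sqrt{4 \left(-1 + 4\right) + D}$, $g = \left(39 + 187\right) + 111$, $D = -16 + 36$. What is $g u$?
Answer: $1348 \sqrt{2} \approx 1906.4$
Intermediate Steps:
$D = 20$
$g = 337$ ($g = 226 + 111 = 337$)
$u = 4 \sqrt{2}$ ($u = \sqrt{4 \left(-1 + 4\right) + 20} = \sqrt{4 \cdot 3 + 20} = \sqrt{12 + 20} = \sqrt{32} = 4 \sqrt{2} \approx 5.6569$)
$g u = 337 \cdot 4 \sqrt{2} = 1348 \sqrt{2}$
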